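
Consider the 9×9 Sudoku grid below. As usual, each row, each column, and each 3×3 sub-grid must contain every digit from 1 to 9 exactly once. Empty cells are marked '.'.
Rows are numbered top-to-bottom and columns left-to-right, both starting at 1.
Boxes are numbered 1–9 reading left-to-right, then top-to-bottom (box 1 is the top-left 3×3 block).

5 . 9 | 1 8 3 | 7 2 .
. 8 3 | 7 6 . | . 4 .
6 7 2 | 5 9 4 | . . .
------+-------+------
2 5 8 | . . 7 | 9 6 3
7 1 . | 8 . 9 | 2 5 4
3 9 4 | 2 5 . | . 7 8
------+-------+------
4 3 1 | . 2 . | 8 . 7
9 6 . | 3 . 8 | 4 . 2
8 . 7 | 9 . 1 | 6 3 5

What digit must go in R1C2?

Row 1 already contains {1, 2, 3, 5, 7, 8, 9}.
Column 2 already contains {1, 3, 5, 6, 7, 8, 9}.
Its 3×3 block (box 1) already contains {2, 3, 5, 6, 7, 8, 9}.
The only value from 1–9 not eliminated is 4, so R1C2 = 4.

4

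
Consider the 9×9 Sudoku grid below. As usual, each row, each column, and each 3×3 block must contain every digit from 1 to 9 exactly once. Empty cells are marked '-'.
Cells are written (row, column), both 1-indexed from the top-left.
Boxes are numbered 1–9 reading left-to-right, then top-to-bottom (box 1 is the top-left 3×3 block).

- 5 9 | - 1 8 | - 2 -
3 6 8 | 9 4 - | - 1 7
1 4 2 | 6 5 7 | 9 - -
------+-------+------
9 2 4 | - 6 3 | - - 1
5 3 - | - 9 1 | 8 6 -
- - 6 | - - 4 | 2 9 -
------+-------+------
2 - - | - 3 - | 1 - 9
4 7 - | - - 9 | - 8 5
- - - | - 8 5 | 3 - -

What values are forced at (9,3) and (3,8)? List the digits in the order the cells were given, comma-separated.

1,3

For (9,3):
  Row 9 already contains {3, 5, 8}.
  Column 3 already contains {2, 4, 6, 8, 9}.
  Its 3×3 block (box 7) already contains {2, 4, 7}.
  The only value from 1–9 not eliminated is 1, so (9,3) = 1.
For (3,8):
  Row 3 already contains {1, 2, 4, 5, 6, 7, 9}.
  Column 8 already contains {1, 2, 6, 8, 9}.
  Its 3×3 block (box 3) already contains {1, 2, 7, 9}.
  The only value from 1–9 not eliminated is 3, so (3,8) = 3.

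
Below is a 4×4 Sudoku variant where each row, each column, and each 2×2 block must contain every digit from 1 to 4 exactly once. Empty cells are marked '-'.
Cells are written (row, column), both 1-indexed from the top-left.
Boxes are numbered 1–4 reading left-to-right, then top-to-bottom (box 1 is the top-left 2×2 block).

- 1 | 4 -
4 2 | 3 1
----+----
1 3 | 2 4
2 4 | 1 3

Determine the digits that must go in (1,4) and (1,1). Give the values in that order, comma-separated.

2,3

For (1,4):
  Row 1 already contains {1, 4}.
  Column 4 already contains {1, 3, 4}.
  Its 2×2 block (box 2) already contains {1, 3, 4}.
  The only value from 1–4 not eliminated is 2, so (1,4) = 2.
For (1,1):
  Row 1 already contains {1, 4}.
  Column 1 already contains {1, 2, 4}.
  Its 2×2 block (box 1) already contains {1, 2, 4}.
  The only value from 1–4 not eliminated is 3, so (1,1) = 3.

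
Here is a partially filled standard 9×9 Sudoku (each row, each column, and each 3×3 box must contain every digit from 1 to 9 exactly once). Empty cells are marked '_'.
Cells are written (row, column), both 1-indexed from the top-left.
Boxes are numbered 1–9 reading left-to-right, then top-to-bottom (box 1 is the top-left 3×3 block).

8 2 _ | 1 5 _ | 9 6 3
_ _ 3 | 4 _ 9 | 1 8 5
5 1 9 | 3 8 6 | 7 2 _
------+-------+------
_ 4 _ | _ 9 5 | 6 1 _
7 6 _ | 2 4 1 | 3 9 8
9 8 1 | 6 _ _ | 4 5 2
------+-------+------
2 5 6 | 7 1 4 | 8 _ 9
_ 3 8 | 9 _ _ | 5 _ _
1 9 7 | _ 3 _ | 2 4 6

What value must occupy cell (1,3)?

Row 1 already contains {1, 2, 3, 5, 6, 8, 9}.
Column 3 already contains {1, 3, 6, 7, 8, 9}.
Its 3×3 block (box 1) already contains {1, 2, 3, 5, 8, 9}.
The only value from 1–9 not eliminated is 4, so (1,3) = 4.

4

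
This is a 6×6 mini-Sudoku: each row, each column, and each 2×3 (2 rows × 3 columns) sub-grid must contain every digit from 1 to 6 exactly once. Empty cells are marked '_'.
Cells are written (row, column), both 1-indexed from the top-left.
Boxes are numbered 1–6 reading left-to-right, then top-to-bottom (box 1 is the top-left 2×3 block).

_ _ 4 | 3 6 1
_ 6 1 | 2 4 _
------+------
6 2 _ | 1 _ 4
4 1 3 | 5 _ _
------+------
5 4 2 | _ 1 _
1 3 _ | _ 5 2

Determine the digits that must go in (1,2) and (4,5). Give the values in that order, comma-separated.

For (1,2):
  Row 1 already contains {1, 3, 4, 6}.
  Column 2 already contains {1, 2, 3, 4, 6}.
  Its 2×3 block (box 1) already contains {1, 4, 6}.
  The only value from 1–6 not eliminated is 5, so (1,2) = 5.
For (4,5):
  Row 4 already contains {1, 3, 4, 5}.
  Column 5 already contains {1, 4, 5, 6}.
  Its 2×3 block (box 4) already contains {1, 4, 5}.
  The only value from 1–6 not eliminated is 2, so (4,5) = 2.

5,2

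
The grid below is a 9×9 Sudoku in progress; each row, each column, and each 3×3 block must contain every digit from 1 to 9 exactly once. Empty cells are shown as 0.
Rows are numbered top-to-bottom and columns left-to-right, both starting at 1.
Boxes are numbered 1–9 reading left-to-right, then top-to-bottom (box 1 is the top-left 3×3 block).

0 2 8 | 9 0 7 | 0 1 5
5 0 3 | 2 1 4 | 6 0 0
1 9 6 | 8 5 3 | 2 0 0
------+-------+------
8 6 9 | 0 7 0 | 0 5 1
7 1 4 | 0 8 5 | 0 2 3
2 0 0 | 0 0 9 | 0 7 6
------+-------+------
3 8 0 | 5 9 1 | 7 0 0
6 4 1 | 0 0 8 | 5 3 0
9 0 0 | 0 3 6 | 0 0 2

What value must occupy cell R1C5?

Row 1 already contains {1, 2, 5, 7, 8, 9}.
Column 5 already contains {1, 3, 5, 7, 8, 9}.
Its 3×3 block (box 2) already contains {1, 2, 3, 4, 5, 7, 8, 9}.
The only value from 1–9 not eliminated is 6, so R1C5 = 6.

6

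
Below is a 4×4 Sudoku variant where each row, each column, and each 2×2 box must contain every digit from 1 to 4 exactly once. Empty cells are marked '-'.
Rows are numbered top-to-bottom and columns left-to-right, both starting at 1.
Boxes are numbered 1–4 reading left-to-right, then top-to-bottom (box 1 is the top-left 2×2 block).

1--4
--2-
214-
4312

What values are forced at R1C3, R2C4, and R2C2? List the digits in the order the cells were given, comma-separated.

For R1C3:
  Row 1 already contains {1, 4}.
  Column 3 already contains {1, 2, 4}.
  Its 2×2 block (box 2) already contains {2, 4}.
  The only value from 1–4 not eliminated is 3, so R1C3 = 3.
For R2C4:
  Consider where 1 can go in row 2.
  R2C1 is out (column 1 already has a 1).
  R2C2 is out (column 2 already has a 1).
  So the only cell in row 2 that can hold 1 is R2C4.
  So R2C4 = 1.
For R2C2:
  Row 2 already contains {2}.
  Column 2 already contains {1, 3}.
  Its 2×2 block (box 1) already contains {1}.
  The only value from 1–4 not eliminated is 4, so R2C2 = 4.

3,1,4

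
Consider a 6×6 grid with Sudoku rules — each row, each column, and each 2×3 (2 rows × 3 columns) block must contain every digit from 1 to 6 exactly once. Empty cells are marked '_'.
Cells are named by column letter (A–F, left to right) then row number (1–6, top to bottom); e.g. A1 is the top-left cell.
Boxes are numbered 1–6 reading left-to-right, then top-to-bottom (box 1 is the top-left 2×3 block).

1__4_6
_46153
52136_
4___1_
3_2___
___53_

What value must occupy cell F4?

5

Cell F4 itself could take any of {2, 5} by direct elimination.
Consider where 5 can go in box 4.
F3 is out (row 3 already has a 5).
D4 is out (column D already has a 5).
So the only cell in box 4 that can hold 5 is F4.
Therefore F4 = 5.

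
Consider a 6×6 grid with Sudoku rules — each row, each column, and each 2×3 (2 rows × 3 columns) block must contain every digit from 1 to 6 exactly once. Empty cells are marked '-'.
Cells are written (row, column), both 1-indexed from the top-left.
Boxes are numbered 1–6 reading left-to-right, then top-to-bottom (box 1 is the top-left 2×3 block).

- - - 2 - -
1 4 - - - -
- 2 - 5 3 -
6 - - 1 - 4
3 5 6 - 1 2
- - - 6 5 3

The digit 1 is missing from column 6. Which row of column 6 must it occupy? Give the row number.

Consider where 1 can go in column 6.
(2,6) is out (row 2 already has a 1).
(3,6) is out (box 4 already has a 1).
So the only cell in column 6 that can hold 1 is (1,6).
That is row 1.

1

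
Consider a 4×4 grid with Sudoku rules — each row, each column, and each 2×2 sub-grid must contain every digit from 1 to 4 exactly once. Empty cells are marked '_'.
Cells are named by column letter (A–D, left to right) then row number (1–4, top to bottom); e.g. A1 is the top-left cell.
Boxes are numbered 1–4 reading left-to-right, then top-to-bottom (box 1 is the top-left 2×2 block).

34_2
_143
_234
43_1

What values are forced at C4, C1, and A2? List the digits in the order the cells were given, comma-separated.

For C4:
  Row 4 already contains {1, 3, 4}.
  Column C already contains {3, 4}.
  Its 2×2 block (box 4) already contains {1, 3, 4}.
  The only value from 1–4 not eliminated is 2, so C4 = 2.
For C1:
  Row 1 already contains {2, 3, 4}.
  Column C already contains {3, 4}.
  Its 2×2 block (box 2) already contains {2, 3, 4}.
  The only value from 1–4 not eliminated is 1, so C1 = 1.
For A2:
  Row 2 already contains {1, 3, 4}.
  Column A already contains {3, 4}.
  Its 2×2 block (box 1) already contains {1, 3, 4}.
  The only value from 1–4 not eliminated is 2, so A2 = 2.

2,1,2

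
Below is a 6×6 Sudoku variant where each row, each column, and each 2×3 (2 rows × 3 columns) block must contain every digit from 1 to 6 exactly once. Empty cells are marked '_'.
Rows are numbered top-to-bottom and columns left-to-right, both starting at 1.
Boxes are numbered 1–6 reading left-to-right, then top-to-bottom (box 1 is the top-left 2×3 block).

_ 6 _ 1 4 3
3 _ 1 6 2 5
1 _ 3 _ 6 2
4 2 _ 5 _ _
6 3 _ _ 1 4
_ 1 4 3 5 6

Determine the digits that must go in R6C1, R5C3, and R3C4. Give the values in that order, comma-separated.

2,5,4

For R6C1:
  Row 6 already contains {1, 3, 4, 5, 6}.
  Column 1 already contains {1, 3, 4, 6}.
  Its 2×3 block (box 5) already contains {1, 3, 4, 6}.
  The only value from 1–6 not eliminated is 2, so R6C1 = 2.
For R5C3:
  Consider where 5 can go in row 5.
  R5C4 is out (column 4 already has a 5).
  So the only cell in row 5 that can hold 5 is R5C3.
  So R5C3 = 5.
For R3C4:
  Row 3 already contains {1, 2, 3, 6}.
  Column 4 already contains {1, 3, 5, 6}.
  Its 2×3 block (box 4) already contains {2, 5, 6}.
  The only value from 1–6 not eliminated is 4, so R3C4 = 4.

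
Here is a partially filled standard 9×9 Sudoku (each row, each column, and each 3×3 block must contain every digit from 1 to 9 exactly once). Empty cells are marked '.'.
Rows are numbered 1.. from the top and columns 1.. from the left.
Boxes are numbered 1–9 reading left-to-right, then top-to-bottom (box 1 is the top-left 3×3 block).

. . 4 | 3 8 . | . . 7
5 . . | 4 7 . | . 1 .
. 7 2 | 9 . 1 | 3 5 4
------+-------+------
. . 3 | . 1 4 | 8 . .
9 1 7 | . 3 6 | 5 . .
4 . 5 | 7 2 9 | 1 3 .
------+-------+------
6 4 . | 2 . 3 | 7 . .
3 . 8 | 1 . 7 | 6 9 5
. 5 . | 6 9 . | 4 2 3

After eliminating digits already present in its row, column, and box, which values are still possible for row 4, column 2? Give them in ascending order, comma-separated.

2,6

Row 4 already contains {1, 3, 4, 8}.
Column 2 already contains {1, 4, 5, 7}.
Its 3×3 block (box 4) already contains {1, 3, 4, 5, 7, 9}.
Removing those from 1–9 leaves {2, 6} as the candidates for row 4, column 2.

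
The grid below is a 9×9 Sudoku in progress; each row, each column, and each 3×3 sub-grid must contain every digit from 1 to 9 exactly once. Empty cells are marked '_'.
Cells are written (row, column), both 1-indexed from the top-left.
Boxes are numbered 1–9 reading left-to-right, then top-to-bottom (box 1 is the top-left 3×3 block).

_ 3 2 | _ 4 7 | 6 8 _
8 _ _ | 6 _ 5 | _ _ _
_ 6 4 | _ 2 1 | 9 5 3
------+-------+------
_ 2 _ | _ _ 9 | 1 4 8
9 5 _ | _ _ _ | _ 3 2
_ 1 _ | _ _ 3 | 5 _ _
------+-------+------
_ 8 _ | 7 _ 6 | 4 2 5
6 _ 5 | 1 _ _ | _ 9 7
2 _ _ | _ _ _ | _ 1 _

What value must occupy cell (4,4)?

Row 4 already contains {1, 2, 4, 8, 9}.
Column 4 already contains {1, 6, 7}.
Its 3×3 block (box 5) already contains {3, 9}.
The only value from 1–9 not eliminated is 5, so (4,4) = 5.

5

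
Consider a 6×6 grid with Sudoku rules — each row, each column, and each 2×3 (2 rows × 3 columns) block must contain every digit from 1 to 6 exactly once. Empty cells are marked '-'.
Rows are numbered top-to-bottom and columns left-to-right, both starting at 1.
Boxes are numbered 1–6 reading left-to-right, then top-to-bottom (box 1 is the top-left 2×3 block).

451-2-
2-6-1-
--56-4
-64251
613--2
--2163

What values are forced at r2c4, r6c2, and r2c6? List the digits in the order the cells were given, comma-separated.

For r2c4:
  Consider where 4 can go in row 2.
  r2c2 is out (box 1 already has a 4).
  r2c6 is out (column 6 already has a 4).
  So the only cell in row 2 that can hold 4 is r2c4.
  So r2c4 = 4.
For r6c2:
  Row 6 already contains {1, 2, 3, 6}.
  Column 2 already contains {1, 5, 6}.
  Its 2×3 block (box 5) already contains {1, 2, 3, 6}.
  The only value from 1–6 not eliminated is 4, so r6c2 = 4.
For r2c6:
  Row 2 already contains {1, 2, 6}.
  Column 6 already contains {1, 2, 3, 4}.
  Its 2×3 block (box 2) already contains {1, 2}.
  The only value from 1–6 not eliminated is 5, so r2c6 = 5.

4,4,5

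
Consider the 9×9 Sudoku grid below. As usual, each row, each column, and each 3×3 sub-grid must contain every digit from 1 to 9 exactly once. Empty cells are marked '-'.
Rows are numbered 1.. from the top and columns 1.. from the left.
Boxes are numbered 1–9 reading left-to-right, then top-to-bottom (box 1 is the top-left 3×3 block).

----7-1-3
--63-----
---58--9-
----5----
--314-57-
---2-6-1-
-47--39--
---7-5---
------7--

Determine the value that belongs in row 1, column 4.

6

Cell row 1, column 4 itself could take any of {4, 6, 9} by direct elimination.
Consider where 6 can go in box 2.
row 1, column 6 is out (column 6 already has a 6).
row 2, column 5 is out (row 2 already has a 6).
row 2, column 6 is out (row 2 already has a 6).
row 3, column 6 is out (column 6 already has a 6).
So the only cell in box 2 that can hold 6 is row 1, column 4.
Therefore row 1, column 4 = 6.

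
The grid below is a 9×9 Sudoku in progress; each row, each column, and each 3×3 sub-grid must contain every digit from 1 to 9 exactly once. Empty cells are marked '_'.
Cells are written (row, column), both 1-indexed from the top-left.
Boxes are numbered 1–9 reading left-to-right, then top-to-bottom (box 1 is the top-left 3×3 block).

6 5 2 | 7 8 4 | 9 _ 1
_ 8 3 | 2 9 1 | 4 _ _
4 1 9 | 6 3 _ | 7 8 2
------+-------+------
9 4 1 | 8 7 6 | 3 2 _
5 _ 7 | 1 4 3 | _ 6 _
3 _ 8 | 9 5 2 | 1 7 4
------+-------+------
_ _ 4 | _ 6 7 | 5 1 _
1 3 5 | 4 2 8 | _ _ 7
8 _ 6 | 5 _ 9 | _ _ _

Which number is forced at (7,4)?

3

Row 7 already contains {1, 4, 5, 6, 7}.
Column 4 already contains {1, 2, 4, 5, 6, 7, 8, 9}.
Its 3×3 block (box 8) already contains {2, 4, 5, 6, 7, 8, 9}.
The only value from 1–9 not eliminated is 3, so (7,4) = 3.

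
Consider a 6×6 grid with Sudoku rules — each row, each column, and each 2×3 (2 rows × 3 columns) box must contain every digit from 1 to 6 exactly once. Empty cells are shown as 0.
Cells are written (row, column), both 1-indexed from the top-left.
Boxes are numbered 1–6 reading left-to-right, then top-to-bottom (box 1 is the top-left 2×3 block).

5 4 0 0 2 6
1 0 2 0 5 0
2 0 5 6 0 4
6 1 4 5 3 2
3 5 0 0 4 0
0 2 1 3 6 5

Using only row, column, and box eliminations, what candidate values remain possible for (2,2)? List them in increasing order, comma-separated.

Row 2 already contains {1, 2, 5}.
Column 2 already contains {1, 2, 4, 5}.
Its 2×3 block (box 1) already contains {1, 2, 4, 5}.
Removing those from 1–6 leaves {3, 6} as the candidates for (2,2).

3,6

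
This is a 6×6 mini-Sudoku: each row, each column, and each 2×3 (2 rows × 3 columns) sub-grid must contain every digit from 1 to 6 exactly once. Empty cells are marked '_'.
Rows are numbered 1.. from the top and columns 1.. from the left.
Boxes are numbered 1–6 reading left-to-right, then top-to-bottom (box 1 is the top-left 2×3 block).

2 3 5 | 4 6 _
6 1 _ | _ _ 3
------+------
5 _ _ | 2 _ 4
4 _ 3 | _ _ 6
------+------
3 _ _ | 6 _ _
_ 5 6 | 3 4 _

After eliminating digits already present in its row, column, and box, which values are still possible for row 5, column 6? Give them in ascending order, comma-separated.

Row 5 already contains {3, 6}.
Column 6 already contains {3, 4, 6}.
Its 2×3 block (box 6) already contains {3, 4, 6}.
Removing those from 1–6 leaves {1, 2, 5} as the candidates for row 5, column 6.

1,2,5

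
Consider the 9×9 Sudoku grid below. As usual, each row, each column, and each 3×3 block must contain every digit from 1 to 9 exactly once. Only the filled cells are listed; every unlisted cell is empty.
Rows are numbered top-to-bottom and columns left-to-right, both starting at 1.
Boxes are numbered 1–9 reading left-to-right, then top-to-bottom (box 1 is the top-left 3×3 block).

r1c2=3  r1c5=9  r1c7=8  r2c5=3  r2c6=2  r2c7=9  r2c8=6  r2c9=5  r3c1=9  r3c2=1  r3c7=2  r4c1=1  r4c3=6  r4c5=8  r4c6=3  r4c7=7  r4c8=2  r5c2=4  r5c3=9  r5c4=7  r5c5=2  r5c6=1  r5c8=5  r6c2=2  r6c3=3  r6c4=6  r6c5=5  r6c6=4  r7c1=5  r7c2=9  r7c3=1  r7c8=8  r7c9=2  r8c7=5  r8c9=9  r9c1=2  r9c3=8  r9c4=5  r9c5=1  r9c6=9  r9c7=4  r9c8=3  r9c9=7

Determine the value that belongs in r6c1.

7

Cell r6c1 itself could take any of {7, 8} by direct elimination.
Consider where 7 can go in row 6.
r6c7 is out (column 7 already has a 7).
r6c8 is out (box 6 already has a 7).
r6c9 is out (column 9 already has a 7).
So the only cell in row 6 that can hold 7 is r6c1.
Therefore r6c1 = 7.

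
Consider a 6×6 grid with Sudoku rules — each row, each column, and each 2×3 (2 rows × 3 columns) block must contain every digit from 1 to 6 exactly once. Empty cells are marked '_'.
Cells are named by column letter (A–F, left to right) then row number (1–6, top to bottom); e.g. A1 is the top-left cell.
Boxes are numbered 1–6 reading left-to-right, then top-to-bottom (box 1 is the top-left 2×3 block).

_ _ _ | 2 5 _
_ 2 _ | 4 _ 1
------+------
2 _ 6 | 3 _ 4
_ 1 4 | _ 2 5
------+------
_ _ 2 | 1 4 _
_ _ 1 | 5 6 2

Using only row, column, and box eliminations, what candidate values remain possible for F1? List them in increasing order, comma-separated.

Row 1 already contains {2, 5}.
Column F already contains {1, 2, 4, 5}.
Its 2×3 block (box 2) already contains {1, 2, 4, 5}.
Removing those from 1–6 leaves {3, 6} as the candidates for F1.

3,6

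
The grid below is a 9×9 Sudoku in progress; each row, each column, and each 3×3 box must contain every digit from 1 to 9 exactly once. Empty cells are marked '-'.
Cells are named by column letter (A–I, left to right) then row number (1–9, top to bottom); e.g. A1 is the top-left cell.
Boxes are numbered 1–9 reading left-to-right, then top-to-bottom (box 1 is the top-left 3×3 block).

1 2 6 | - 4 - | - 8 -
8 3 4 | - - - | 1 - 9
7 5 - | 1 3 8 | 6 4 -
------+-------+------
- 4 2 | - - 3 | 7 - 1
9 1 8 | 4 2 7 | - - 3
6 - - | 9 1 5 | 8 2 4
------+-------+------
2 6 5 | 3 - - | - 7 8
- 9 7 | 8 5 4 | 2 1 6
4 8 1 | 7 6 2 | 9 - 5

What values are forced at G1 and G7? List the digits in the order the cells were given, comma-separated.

3,4

For G1:
  Consider where 3 can go in row 1.
  D1 is out (column D already has a 3).
  F1 is out (column F already has a 3).
  I1 is out (column I already has a 3).
  So the only cell in row 1 that can hold 3 is G1.
  So G1 = 3.
For G7:
  Row 7 already contains {2, 3, 5, 6, 7, 8}.
  Column G already contains {1, 2, 6, 7, 8, 9}.
  Its 3×3 block (box 9) already contains {1, 2, 5, 6, 7, 8, 9}.
  The only value from 1–9 not eliminated is 4, so G7 = 4.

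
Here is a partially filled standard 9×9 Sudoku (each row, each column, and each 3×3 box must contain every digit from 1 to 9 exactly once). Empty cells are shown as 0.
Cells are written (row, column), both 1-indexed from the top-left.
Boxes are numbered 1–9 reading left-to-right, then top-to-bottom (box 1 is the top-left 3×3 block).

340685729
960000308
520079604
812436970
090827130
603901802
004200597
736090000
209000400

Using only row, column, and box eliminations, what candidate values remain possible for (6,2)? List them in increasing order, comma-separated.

5,7

Row 6 already contains {1, 2, 3, 6, 8, 9}.
Column 2 already contains {1, 2, 3, 4, 6, 9}.
Its 3×3 block (box 4) already contains {1, 2, 3, 6, 8, 9}.
Removing those from 1–9 leaves {5, 7} as the candidates for (6,2).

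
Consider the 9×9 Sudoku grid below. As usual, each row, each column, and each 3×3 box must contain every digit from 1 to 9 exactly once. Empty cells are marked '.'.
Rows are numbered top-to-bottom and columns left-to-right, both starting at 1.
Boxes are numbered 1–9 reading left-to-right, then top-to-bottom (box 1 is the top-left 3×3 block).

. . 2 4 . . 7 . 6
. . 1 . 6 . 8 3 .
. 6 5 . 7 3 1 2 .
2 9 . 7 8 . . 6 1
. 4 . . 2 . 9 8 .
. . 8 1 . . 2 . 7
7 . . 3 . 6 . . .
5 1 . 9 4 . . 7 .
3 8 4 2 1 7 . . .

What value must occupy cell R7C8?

1

Cell R7C8 itself could take any of {1, 4, 5, 9} by direct elimination.
Consider where 1 can go in row 7.
R7C2 is out (column 2 already has a 1).
R7C3 is out (column 3 already has a 1).
R7C5 is out (column 5 already has a 1).
R7C7 is out (column 7 already has a 1).
R7C9 is out (column 9 already has a 1).
So the only cell in row 7 that can hold 1 is R7C8.
Therefore R7C8 = 1.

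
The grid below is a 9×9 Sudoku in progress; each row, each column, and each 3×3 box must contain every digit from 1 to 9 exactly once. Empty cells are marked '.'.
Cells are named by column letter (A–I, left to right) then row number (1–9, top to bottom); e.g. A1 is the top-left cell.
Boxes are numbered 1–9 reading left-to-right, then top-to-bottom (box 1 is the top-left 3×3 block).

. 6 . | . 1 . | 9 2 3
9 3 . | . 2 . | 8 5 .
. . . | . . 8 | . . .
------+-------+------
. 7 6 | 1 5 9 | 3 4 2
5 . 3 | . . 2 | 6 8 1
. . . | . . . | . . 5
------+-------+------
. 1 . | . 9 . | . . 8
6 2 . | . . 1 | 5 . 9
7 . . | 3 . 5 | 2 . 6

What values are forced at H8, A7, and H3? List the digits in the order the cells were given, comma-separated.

For H8:
  Consider where 3 can go in row 8.
  C8 is out (column C already has a 3).
  D8 is out (column D already has a 3).
  E8 is out (box 8 already has a 3).
  So the only cell in row 8 that can hold 3 is H8.
  So H8 = 3.
For A7:
  Consider where 3 can go in column A.
  A1 is out (row 1 already has a 3).
  A3 is out (box 1 already has a 3).
  A4 is out (row 4 already has a 3).
  A6 is out (box 4 already has a 3).
  So the only cell in column A that can hold 3 is A7.
  So A7 = 3.
For H3:
  Consider where 6 can go in column H.
  H6 is out (box 6 already has a 6).
  H7 is out (box 9 already has a 6).
  H8 is out (row 8 already has a 6).
  H9 is out (row 9 already has a 6).
  So the only cell in column H that can hold 6 is H3.
  So H3 = 6.

3,3,6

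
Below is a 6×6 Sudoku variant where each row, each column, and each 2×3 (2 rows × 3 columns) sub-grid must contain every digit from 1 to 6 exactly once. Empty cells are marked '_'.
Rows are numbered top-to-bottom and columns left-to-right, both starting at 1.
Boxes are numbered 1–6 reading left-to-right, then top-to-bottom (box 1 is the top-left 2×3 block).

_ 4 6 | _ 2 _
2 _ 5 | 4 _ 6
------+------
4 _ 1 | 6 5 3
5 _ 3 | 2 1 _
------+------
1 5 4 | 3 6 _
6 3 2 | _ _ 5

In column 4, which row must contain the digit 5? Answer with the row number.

1

Consider where 5 can go in column 4.
R6C4 is out (row 6 already has a 5).
So the only cell in column 4 that can hold 5 is R1C4.
That is row 1.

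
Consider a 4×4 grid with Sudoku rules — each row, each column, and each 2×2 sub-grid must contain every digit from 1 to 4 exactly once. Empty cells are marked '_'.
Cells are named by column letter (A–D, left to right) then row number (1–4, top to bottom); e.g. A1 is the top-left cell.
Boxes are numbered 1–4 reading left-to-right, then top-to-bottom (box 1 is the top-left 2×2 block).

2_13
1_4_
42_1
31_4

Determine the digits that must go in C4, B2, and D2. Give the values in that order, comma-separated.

For C4:
  Row 4 already contains {1, 3, 4}.
  Column C already contains {1, 4}.
  Its 2×2 block (box 4) already contains {1, 4}.
  The only value from 1–4 not eliminated is 2, so C4 = 2.
For B2:
  Row 2 already contains {1, 4}.
  Column B already contains {1, 2}.
  Its 2×2 block (box 1) already contains {1, 2}.
  The only value from 1–4 not eliminated is 3, so B2 = 3.
For D2:
  Row 2 already contains {1, 4}.
  Column D already contains {1, 3, 4}.
  Its 2×2 block (box 2) already contains {1, 3, 4}.
  The only value from 1–4 not eliminated is 2, so D2 = 2.

2,3,2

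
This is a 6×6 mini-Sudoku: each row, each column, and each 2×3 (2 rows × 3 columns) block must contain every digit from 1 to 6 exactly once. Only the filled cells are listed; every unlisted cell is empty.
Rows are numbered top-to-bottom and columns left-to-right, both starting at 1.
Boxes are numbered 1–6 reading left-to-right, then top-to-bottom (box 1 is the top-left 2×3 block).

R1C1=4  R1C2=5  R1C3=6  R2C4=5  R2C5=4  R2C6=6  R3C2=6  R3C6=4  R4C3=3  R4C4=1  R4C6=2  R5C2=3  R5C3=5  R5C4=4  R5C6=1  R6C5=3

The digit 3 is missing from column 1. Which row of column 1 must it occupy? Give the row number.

Consider where 3 can go in column 1.
R3C1 is out (box 3 already has a 3).
R4C1 is out (row 4 already has a 3).
R5C1 is out (row 5 already has a 3).
R6C1 is out (row 6 already has a 3).
So the only cell in column 1 that can hold 3 is R2C1.
That is row 2.

2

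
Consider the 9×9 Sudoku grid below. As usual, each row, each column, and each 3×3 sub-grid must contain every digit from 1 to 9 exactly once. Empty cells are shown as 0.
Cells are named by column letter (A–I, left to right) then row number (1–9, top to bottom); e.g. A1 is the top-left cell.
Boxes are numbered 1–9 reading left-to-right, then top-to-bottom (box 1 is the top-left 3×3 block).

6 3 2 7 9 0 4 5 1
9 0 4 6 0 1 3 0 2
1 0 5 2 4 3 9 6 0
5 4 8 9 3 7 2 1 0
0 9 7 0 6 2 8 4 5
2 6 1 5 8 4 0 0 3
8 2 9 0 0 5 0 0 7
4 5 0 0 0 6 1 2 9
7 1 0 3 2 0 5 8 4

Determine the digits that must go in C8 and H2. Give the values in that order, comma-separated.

3,7

For C8:
  Row 8 already contains {1, 2, 4, 5, 6, 9}.
  Column C already contains {1, 2, 4, 5, 7, 8, 9}.
  Its 3×3 block (box 7) already contains {1, 2, 4, 5, 7, 8, 9}.
  The only value from 1–9 not eliminated is 3, so C8 = 3.
For H2:
  Row 2 already contains {1, 2, 3, 4, 6, 9}.
  Column H already contains {1, 2, 4, 5, 6, 8}.
  Its 3×3 block (box 3) already contains {1, 2, 3, 4, 5, 6, 9}.
  The only value from 1–9 not eliminated is 7, so H2 = 7.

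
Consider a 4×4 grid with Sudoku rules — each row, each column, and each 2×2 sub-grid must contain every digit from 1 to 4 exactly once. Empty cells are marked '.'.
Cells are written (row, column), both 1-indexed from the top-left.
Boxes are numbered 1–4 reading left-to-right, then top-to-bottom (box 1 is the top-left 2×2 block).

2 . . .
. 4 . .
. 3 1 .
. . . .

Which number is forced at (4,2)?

Cell (4,2) itself could take any of {1, 2} by direct elimination.
Consider where 2 can go in column 2.
(1,2) is out (row 1 already has a 2).
So the only cell in column 2 that can hold 2 is (4,2).
Therefore (4,2) = 2.

2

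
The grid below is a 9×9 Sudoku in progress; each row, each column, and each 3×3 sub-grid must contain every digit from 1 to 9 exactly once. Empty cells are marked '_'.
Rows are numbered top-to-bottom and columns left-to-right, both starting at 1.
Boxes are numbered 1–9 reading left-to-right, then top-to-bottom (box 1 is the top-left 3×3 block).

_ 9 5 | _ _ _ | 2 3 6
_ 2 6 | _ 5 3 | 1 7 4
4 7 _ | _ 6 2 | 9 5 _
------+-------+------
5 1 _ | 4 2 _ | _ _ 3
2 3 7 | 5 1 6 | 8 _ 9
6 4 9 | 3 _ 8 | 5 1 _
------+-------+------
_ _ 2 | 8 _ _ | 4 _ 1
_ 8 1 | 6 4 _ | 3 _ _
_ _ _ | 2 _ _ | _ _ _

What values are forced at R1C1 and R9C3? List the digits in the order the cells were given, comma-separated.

For R1C1:
  Consider where 1 can go in column 1.
  R2C1 is out (row 2 already has a 1).
  R7C1 is out (row 7 already has a 1).
  R8C1 is out (row 8 already has a 1).
  R9C1 is out (box 7 already has a 1).
  So the only cell in column 1 that can hold 1 is R1C1.
  So R1C1 = 1.
For R9C3:
  Consider where 4 can go in box 7.
  R7C1 is out (row 7 already has a 4).
  R7C2 is out (row 7 already has a 4).
  R8C1 is out (row 8 already has a 4).
  R9C1 is out (column 1 already has a 4).
  R9C2 is out (column 2 already has a 4).
  So the only cell in box 7 that can hold 4 is R9C3.
  So R9C3 = 4.

1,4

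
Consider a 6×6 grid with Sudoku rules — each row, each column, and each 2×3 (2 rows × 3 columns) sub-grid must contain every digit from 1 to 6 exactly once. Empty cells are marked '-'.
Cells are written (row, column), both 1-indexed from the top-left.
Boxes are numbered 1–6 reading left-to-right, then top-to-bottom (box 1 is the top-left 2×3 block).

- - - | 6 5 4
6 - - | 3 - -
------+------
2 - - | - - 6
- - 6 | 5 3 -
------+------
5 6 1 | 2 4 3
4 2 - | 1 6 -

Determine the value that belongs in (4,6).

2

Cell (4,6) itself could take any of {1, 2} by direct elimination.
Consider where 2 can go in row 4.
(4,1) is out (column 1 already has a 2).
(4,2) is out (column 2 already has a 2).
So the only cell in row 4 that can hold 2 is (4,6).
Therefore (4,6) = 2.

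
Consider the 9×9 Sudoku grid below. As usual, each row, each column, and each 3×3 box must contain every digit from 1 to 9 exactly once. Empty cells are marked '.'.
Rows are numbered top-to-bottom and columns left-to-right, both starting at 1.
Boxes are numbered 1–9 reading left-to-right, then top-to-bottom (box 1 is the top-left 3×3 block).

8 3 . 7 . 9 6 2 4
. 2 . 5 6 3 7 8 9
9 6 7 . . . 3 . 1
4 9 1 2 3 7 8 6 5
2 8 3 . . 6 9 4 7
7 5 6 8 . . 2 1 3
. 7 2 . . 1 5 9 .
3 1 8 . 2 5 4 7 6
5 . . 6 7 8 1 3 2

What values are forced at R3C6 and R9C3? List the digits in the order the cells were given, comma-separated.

2,9

For R3C6:
  Consider where 2 can go in column 6.
  R6C6 is out (row 6 already has a 2).
  So the only cell in column 6 that can hold 2 is R3C6.
  So R3C6 = 2.
For R9C3:
  Consider where 9 can go in row 9.
  R9C2 is out (column 2 already has a 9).
  So the only cell in row 9 that can hold 9 is R9C3.
  So R9C3 = 9.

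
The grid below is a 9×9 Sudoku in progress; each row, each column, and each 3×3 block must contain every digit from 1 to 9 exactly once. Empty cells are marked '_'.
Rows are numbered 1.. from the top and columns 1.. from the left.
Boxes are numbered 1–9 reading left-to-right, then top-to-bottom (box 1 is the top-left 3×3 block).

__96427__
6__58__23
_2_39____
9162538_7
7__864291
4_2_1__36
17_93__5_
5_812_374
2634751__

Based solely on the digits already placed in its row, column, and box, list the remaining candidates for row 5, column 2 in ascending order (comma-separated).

3,5

Row 5 already contains {1, 2, 4, 6, 7, 8, 9}.
Column 2 already contains {1, 2, 6, 7}.
Its 3×3 block (box 4) already contains {1, 2, 4, 6, 7, 9}.
Removing those from 1–9 leaves {3, 5} as the candidates for row 5, column 2.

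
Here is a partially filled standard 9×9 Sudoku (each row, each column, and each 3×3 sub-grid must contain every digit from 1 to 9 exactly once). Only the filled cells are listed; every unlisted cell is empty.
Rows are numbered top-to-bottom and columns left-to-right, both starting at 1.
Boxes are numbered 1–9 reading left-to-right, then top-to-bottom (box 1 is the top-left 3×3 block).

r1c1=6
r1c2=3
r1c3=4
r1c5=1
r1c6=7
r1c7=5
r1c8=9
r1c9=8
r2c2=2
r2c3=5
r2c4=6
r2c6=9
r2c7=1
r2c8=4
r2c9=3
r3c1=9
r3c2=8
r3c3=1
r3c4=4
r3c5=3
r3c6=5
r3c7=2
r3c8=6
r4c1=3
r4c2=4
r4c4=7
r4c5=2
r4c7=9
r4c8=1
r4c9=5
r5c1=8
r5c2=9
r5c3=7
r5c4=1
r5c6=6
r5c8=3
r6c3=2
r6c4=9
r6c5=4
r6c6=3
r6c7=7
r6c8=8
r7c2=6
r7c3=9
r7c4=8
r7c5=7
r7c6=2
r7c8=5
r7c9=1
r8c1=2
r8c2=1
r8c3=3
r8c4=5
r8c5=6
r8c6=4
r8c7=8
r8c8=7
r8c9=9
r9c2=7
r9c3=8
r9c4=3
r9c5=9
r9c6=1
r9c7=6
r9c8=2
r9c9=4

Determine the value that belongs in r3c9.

Row 3 already contains {1, 2, 3, 4, 5, 6, 8, 9}.
Column 9 already contains {1, 3, 4, 5, 8, 9}.
Its 3×3 block (box 3) already contains {1, 2, 3, 4, 5, 6, 8, 9}.
The only value from 1–9 not eliminated is 7, so r3c9 = 7.

7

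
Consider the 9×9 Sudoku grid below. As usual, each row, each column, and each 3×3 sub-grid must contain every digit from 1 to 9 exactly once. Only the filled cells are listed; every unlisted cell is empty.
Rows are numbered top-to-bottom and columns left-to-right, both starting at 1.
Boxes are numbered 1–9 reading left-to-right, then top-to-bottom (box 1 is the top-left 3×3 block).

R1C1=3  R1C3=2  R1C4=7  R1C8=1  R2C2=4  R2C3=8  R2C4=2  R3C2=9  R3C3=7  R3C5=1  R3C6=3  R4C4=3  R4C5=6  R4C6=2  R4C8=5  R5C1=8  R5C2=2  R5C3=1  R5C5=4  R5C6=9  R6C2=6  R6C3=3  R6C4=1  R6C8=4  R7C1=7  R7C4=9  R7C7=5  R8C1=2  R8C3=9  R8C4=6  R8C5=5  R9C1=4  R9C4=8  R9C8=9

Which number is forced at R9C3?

Cell R9C3 itself could take any of {5, 6} by direct elimination.
Consider where 5 can go in column 3.
R4C3 is out (row 4 already has a 5).
R7C3 is out (row 7 already has a 5).
So the only cell in column 3 that can hold 5 is R9C3.
Therefore R9C3 = 5.

5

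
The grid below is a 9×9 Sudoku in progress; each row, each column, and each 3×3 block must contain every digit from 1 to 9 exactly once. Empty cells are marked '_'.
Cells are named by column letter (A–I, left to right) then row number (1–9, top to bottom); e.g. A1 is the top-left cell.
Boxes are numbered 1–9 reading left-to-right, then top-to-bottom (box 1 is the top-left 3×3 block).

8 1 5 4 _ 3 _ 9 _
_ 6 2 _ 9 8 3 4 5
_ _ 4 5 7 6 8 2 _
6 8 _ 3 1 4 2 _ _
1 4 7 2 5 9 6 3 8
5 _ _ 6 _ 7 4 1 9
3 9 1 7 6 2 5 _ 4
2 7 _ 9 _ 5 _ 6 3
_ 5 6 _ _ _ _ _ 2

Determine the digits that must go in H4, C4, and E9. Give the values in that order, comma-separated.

For H4:
  Consider where 5 can go in column H.
  H7 is out (row 7 already has a 5).
  H9 is out (row 9 already has a 5).
  So the only cell in column H that can hold 5 is H4.
  So H4 = 5.
For C4:
  Row 4 already contains {1, 2, 3, 4, 6, 8}.
  Column C already contains {1, 2, 4, 5, 6, 7}.
  Its 3×3 block (box 4) already contains {1, 4, 5, 6, 7, 8}.
  The only value from 1–9 not eliminated is 9, so C4 = 9.
For E9:
  Consider where 3 can go in box 8.
  E8 is out (row 8 already has a 3).
  D9 is out (column D already has a 3).
  F9 is out (column F already has a 3).
  So the only cell in box 8 that can hold 3 is E9.
  So E9 = 3.

5,9,3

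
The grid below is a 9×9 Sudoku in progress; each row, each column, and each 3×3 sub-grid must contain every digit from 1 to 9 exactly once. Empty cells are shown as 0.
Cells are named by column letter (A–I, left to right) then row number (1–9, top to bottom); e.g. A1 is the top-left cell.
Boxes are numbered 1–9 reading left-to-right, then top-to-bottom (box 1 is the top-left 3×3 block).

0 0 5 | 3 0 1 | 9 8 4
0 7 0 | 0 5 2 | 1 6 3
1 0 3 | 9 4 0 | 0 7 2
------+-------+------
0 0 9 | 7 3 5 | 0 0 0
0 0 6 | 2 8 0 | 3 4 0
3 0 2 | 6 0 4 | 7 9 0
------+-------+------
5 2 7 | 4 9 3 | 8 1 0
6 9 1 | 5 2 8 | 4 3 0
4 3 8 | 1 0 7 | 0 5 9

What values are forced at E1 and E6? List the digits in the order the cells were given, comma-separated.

7,1

For E1:
  Consider where 7 can go in row 1.
  A1 is out (box 1 already has a 7).
  B1 is out (column B already has a 7).
  So the only cell in row 1 that can hold 7 is E1.
  So E1 = 7.
For E6:
  Row 6 already contains {2, 3, 4, 6, 7, 9}.
  Column E already contains {2, 3, 4, 5, 8, 9}.
  Its 3×3 block (box 5) already contains {2, 3, 4, 5, 6, 7, 8}.
  The only value from 1–9 not eliminated is 1, so E6 = 1.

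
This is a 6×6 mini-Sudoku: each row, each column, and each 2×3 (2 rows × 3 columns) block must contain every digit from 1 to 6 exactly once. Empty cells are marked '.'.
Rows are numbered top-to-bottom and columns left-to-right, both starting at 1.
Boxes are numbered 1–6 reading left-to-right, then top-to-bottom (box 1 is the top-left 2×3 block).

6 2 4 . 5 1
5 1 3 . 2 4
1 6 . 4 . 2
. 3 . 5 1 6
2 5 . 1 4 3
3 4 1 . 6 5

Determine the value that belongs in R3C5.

Row 3 already contains {1, 2, 4, 6}.
Column 5 already contains {1, 2, 4, 5, 6}.
Its 2×3 block (box 4) already contains {1, 2, 4, 5, 6}.
The only value from 1–6 not eliminated is 3, so R3C5 = 3.

3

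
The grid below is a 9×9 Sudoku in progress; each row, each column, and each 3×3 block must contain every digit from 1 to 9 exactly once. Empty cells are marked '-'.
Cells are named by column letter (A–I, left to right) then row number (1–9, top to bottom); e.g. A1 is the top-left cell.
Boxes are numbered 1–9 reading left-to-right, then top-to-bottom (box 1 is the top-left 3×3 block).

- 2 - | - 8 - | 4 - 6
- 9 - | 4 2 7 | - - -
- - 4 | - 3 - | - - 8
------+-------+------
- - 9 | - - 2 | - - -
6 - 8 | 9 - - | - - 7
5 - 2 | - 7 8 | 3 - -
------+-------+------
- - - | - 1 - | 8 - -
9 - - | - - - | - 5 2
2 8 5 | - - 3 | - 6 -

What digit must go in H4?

8

Cell H4 itself could take any of {1, 4, 8} by direct elimination.
Consider where 8 can go in box 6.
G4 is out (column G already has a 8). I4 is out (column I already has a 8). G5 is out (row 5 already has a 8). H5 is out (row 5 already has a 8). The remaining empty cells in box 6 are similarly blocked.
So the only cell in box 6 that can hold 8 is H4.
Therefore H4 = 8.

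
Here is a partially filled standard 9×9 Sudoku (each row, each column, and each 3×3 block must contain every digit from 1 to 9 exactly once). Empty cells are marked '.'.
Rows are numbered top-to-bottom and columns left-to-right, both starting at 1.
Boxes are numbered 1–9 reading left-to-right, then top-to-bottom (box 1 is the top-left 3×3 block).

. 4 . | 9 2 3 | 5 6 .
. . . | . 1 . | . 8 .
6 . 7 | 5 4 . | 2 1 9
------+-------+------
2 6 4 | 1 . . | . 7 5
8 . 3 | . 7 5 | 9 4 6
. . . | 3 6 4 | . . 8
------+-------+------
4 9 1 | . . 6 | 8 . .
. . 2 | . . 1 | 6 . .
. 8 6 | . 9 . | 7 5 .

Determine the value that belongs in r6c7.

Row 6 already contains {3, 4, 6, 8}.
Column 7 already contains {2, 5, 6, 7, 8, 9}.
Its 3×3 block (box 6) already contains {4, 5, 6, 7, 8, 9}.
The only value from 1–9 not eliminated is 1, so r6c7 = 1.

1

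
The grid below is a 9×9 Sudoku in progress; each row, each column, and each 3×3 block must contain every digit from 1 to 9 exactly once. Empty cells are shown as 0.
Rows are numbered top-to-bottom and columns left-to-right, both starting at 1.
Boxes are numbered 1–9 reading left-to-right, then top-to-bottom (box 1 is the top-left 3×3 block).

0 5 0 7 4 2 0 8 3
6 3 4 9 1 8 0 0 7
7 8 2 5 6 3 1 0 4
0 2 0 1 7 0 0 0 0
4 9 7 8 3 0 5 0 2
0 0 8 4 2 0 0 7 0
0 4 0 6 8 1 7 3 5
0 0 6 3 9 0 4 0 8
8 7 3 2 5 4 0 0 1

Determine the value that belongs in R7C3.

9

Row 7 already contains {1, 3, 4, 5, 6, 7, 8}.
Column 3 already contains {2, 3, 4, 6, 7, 8}.
Its 3×3 block (box 7) already contains {3, 4, 6, 7, 8}.
The only value from 1–9 not eliminated is 9, so R7C3 = 9.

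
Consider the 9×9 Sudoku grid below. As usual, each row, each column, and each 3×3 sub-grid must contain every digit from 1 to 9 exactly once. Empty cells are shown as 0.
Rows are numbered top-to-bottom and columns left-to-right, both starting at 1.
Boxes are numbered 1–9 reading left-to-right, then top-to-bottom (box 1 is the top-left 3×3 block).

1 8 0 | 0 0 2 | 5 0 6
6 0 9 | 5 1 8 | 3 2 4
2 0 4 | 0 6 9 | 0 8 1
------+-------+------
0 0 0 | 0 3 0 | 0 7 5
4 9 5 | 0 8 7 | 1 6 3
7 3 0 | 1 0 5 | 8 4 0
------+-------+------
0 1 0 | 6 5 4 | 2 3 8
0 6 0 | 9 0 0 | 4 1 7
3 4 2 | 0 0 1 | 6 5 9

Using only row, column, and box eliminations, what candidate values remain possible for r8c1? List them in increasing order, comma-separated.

5,8

Row 8 already contains {1, 4, 6, 7, 9}.
Column 1 already contains {1, 2, 3, 4, 6, 7}.
Its 3×3 block (box 7) already contains {1, 2, 3, 4, 6}.
Removing those from 1–9 leaves {5, 8} as the candidates for r8c1.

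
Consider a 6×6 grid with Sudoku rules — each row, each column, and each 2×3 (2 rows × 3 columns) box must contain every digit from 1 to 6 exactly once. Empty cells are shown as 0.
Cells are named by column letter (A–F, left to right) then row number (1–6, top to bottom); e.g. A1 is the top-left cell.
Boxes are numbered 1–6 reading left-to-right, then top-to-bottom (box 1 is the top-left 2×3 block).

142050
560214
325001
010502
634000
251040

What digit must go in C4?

Row 4 already contains {1, 2, 5}.
Column C already contains {1, 2, 4, 5}.
Its 2×3 block (box 3) already contains {1, 2, 3, 5}.
The only value from 1–6 not eliminated is 6, so C4 = 6.

6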